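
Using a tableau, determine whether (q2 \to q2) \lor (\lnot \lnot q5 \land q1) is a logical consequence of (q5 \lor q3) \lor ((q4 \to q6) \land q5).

Yes

Initial set: {((q5 \lor q3) \lor ((q4 \to q6) \land q5)); \lnot ((q2 \to q2) \lor (\lnot \lnot q5 \land q1))}.
\lnot ((q2 \to q2) \lor (\lnot \lnot q5 \land q1)): α-rule — add \lnot (q2 \to q2), \lnot (\lnot \lnot q5 \land q1).
\lnot (q2 \to q2): α-rule — add q2, \lnot q2.
× closes — contains both q2 and \lnot q2.
All 1 branch closes.
Every branch closed, so the premises entail the conclusion.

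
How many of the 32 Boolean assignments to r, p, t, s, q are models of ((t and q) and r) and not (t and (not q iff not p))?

Initial set: {(((t and q) and r) and not (t and (not q iff not p)))}.
(((t and q) and r) and not (t and (not q iff not p))): α-rule — add ((t and q) and r), not (t and (not q iff not p)).
((t and q) and r): α-rule — add (t and q), r.
(t and q): α-rule — add t, q.
not (t and (not q iff not p)): β-rule — branch into not t  //  not (not q iff not p).
  branch 1 (add not t):
    × closes — contains both t and not t.
  branch 2 (add not (not q iff not p)):
    not (not q iff not p): β-rule — branch into not q, not not p  //  not not q, not p.
      branch 2.1 (add not q, not not p):
        × closes — contains both q and not q.
      branch 2.2 (add not not q, not p):
        ○ open, literals {p=0, q=1, r=1, t=1}.
2 branches closed, 1 open.
Each open branch fixes some atoms; the unmentioned ones are free. Counting distinct full assignments: branch {p=0, q=1, r=1, t=1} (s) contributes 2 new. Total: 2.

2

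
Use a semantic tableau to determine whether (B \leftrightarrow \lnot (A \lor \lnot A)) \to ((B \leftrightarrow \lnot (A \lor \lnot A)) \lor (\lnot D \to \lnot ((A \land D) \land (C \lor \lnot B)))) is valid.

Assume the negation and expand:
Initial set: {F ((B \leftrightarrow \lnot (A \lor \lnot A)) \to ((B \leftrightarrow \lnot (A \lor \lnot A)) \lor (\lnot D \to \lnot ((A \land D) \land (C \lor \lnot B)))))}.
F ((B \leftrightarrow \lnot (A \lor \lnot A)) \to ((B \leftrightarrow \lnot (A \lor \lnot A)) \lor (\lnot D \to \lnot ((A \land D) \land (C \lor \lnot B))))): α-rule — add T (B \leftrightarrow \lnot (A \lor \lnot A)), F ((B \leftrightarrow \lnot (A \lor \lnot A)) \lor (\lnot D \to \lnot ((A \land D) \land (C \lor \lnot B)))).
F ((B \leftrightarrow \lnot (A \lor \lnot A)) \lor (\lnot D \to \lnot ((A \land D) \land (C \lor \lnot B)))): α-rule — add F (B \leftrightarrow \lnot (A \lor \lnot A)), F (\lnot D \to \lnot ((A \land D) \land (C \lor \lnot B))).
F (\lnot D \to \lnot ((A \land D) \land (C \lor \lnot B))): α-rule — add T \lnot D, F \lnot ((A \land D) \land (C \lor \lnot B)).
F \lnot ((A \land D) \land (C \lor \lnot B)): α-rule — add T (A \land D), T (C \lor \lnot B).
T (A \land D): α-rule — add T A, T D.
× closes — contains both D and \lnot D.
All 1 branch closes.
Every branch closed, so the negation is unsatisfiable and the formula is valid.

Valid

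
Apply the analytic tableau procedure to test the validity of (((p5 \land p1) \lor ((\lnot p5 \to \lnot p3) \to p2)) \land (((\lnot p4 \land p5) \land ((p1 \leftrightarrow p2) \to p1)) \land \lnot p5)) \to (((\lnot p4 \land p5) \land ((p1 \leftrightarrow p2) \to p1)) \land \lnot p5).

Assume the negation and expand:
Initial set: {\lnot ((((p5 \land p1) \lor ((\lnot p5 \to \lnot p3) \to p2)) \land (((\lnot p4 \land p5) \land ((p1 \leftrightarrow p2) \to p1)) \land \lnot p5)) \to (((\lnot p4 \land p5) \land ((p1 \leftrightarrow p2) \to p1)) \land \lnot p5))}.
\lnot ((((p5 \land p1) \lor ((\lnot p5 \to \lnot p3) \to p2)) \land (((\lnot p4 \land p5) \land ((p1 \leftrightarrow p2) \to p1)) \land \lnot p5)) \to (((\lnot p4 \land p5) \land ((p1 \leftrightarrow p2) \to p1)) \land \lnot p5)): α-rule — add (((p5 \land p1) \lor ((\lnot p5 \to \lnot p3) \to p2)) \land (((\lnot p4 \land p5) \land ((p1 \leftrightarrow p2) \to p1)) \land \lnot p5)), \lnot (((\lnot p4 \land p5) \land ((p1 \leftrightarrow p2) \to p1)) \land \lnot p5).
(((p5 \land p1) \lor ((\lnot p5 \to \lnot p3) \to p2)) \land (((\lnot p4 \land p5) \land ((p1 \leftrightarrow p2) \to p1)) \land \lnot p5)): α-rule — add ((p5 \land p1) \lor ((\lnot p5 \to \lnot p3) \to p2)), (((\lnot p4 \land p5) \land ((p1 \leftrightarrow p2) \to p1)) \land \lnot p5).
(((\lnot p4 \land p5) \land ((p1 \leftrightarrow p2) \to p1)) \land \lnot p5): α-rule — add ((\lnot p4 \land p5) \land ((p1 \leftrightarrow p2) \to p1)), \lnot p5.
((\lnot p4 \land p5) \land ((p1 \leftrightarrow p2) \to p1)): α-rule — add (\lnot p4 \land p5), ((p1 \leftrightarrow p2) \to p1).
(\lnot p4 \land p5): α-rule — add \lnot p4, p5.
× closes — contains both p5 and \lnot p5.
All 1 branch closes.
Every branch closed, so the negation is unsatisfiable and the formula is valid.

Valid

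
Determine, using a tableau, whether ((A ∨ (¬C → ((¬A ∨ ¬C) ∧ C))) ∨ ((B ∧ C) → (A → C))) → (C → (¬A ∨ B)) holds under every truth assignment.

Assume the negation and expand:
Initial set: {¬(((A ∨ (¬C → ((¬A ∨ ¬C) ∧ C))) ∨ ((B ∧ C) → (A → C))) → (C → (¬A ∨ B)))}.
¬(((A ∨ (¬C → ((¬A ∨ ¬C) ∧ C))) ∨ ((B ∧ C) → (A → C))) → (C → (¬A ∨ B))): α-rule — add ((A ∨ (¬C → ((¬A ∨ ¬C) ∧ C))) ∨ ((B ∧ C) → (A → C))), ¬(C → (¬A ∨ B)).
¬(C → (¬A ∨ B)): α-rule — add C, ¬(¬A ∨ B).
¬(¬A ∨ B): α-rule — add ¬¬A, ¬B.
((A ∨ (¬C → ((¬A ∨ ¬C) ∧ C))) ∨ ((B ∧ C) → (A → C))): β-rule — branch into (A ∨ (¬C → ((¬A ∨ ¬C) ∧ C)))  //  ((B ∧ C) → (A → C)).
  branch 1 (add (A ∨ (¬C → ((¬A ∨ ¬C) ∧ C)))):
    (A ∨ (¬C → ((¬A ∨ ¬C) ∧ C))): β-rule — branch into A  //  (¬C → ((¬A ∨ ¬C) ∧ C)).
      branch 1.1 (add A):
        ○ open, literals {A=1, B=0, C=1}.
      branch 1.2 (add (¬C → ((¬A ∨ ¬C) ∧ C))):
        (¬C → ((¬A ∨ ¬C) ∧ C)): β-rule — branch into ¬¬C  //  ((¬A ∨ ¬C) ∧ C).
          branch 1.2.1 (add ¬¬C):
            ○ open, literals {A=1, B=0, C=1}.
          branch 1.2.2 (add ((¬A ∨ ¬C) ∧ C)):
            ((¬A ∨ ¬C) ∧ C): α-rule — add (¬A ∨ ¬C), C.
            (¬A ∨ ¬C): β-rule — branch into ¬A  //  ¬C.
              branch 1.2.2.1 (add ¬A):
                × closes — contains both A and ¬A.
              branch 1.2.2.2 (add ¬C):
                × closes — contains both C and ¬C.
  branch 2 (add ((B ∧ C) → (A → C))):
    ((B ∧ C) → (A → C)): β-rule — branch into ¬(B ∧ C)  //  (A → C).
      branch 2.1 (add ¬(B ∧ C)):
        ¬(B ∧ C): β-rule — branch into ¬B  //  ¬C.
          branch 2.1.1 (add ¬B):
            ○ open, literals {A=1, B=0, C=1}.
          branch 2.1.2 (add ¬C):
            × closes — contains both C and ¬C.
      branch 2.2 (add (A → C)):
        (A → C): β-rule — branch into ¬A  //  C.
          branch 2.2.1 (add ¬A):
            × closes — contains both A and ¬A.
          branch 2.2.2 (add C):
            ○ open, literals {A=1, B=0, C=1}.
4 branches closed, 4 open.
An open branch gives a countermodel: A=1, B=0, C=1 (unmentioned atoms arbitrary); under it the original formula is false.

Not valid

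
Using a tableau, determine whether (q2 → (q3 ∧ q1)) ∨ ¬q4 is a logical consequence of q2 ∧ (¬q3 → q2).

Initial set: {(q2 ∧ (¬q3 → q2)); ¬((q2 → (q3 ∧ q1)) ∨ ¬q4)}.
(q2 ∧ (¬q3 → q2)): α-rule — add q2, (¬q3 → q2).
¬((q2 → (q3 ∧ q1)) ∨ ¬q4): α-rule — add ¬(q2 → (q3 ∧ q1)), ¬¬q4.
¬(q2 → (q3 ∧ q1)): α-rule — add q2, ¬(q3 ∧ q1).
(¬q3 → q2): β-rule — branch into ¬¬q3  //  q2.
  branch 1 (add ¬¬q3):
    ¬(q3 ∧ q1): β-rule — branch into ¬q3  //  ¬q1.
      branch 1.1 (add ¬q3):
        × closes — contains both q3 and ¬q3.
      branch 1.2 (add ¬q1):
        ○ open, literals {q1=false, q2=true, q3=true, q4=true}.
  branch 2 (add q2):
    ¬(q3 ∧ q1): β-rule — branch into ¬q3  //  ¬q1.
      branch 2.1 (add ¬q3):
        ○ open, literals {q2=true, q3=false, q4=true}.
      branch 2.2 (add ¬q1):
        ○ open, literals {q1=false, q2=true, q4=true}.
1 branch closed, 3 open.
An open branch gives a countermodel: q1=false, q2=true, q3=true, q4=true (unmentioned atoms arbitrary); the premises hold there but the conclusion fails.

No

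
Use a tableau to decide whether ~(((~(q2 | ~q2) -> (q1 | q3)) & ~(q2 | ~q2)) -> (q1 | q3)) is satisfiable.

Unsatisfiable

Initial set: {~(((~(q2 | ~q2) -> (q1 | q3)) & ~(q2 | ~q2)) -> (q1 | q3))}.
~(((~(q2 | ~q2) -> (q1 | q3)) & ~(q2 | ~q2)) -> (q1 | q3)): α-rule — add ((~(q2 | ~q2) -> (q1 | q3)) & ~(q2 | ~q2)), ~(q1 | q3).
((~(q2 | ~q2) -> (q1 | q3)) & ~(q2 | ~q2)): α-rule — add (~(q2 | ~q2) -> (q1 | q3)), ~(q2 | ~q2).
~(q1 | q3): α-rule — add ~q1, ~q3.
~(q2 | ~q2): α-rule — add ~q2, ~~q2.
× closes — contains both q2 and ~q2.
All 1 branch closes.
Every branch closed; the formula is unsatisfiable.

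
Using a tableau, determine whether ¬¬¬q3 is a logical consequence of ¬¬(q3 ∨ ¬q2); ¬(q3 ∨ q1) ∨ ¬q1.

No

Initial set: {T ¬¬(q3 ∨ ¬q2); T (¬(q3 ∨ q1) ∨ ¬q1); F ¬¬¬q3}.
T ¬¬(q3 ∨ ¬q2): drop double negation, giving T (q3 ∨ ¬q2).
F ¬¬¬q3: drop double negation, giving F ¬q3.
T (¬(q3 ∨ q1) ∨ ¬q1): β-rule — branch into T ¬(q3 ∨ q1)  //  T ¬q1.
  branch 1 (add T ¬(q3 ∨ q1)):
    T ¬(q3 ∨ q1): α-rule — add F q3, F q1.
    × closes — contains both q3 and ¬q3.
  branch 2 (add T ¬q1):
    T (q3 ∨ ¬q2): β-rule — branch into T q3  //  T ¬q2.
      branch 2.1 (add T q3):
        ○ open, literals {q1=false, q3=true}.
      branch 2.2 (add T ¬q2):
        ○ open, literals {q1=false, q2=false, q3=true}.
1 branch closed, 2 open.
An open branch gives a countermodel: q1=false, q3=true (unmentioned atoms arbitrary); the premises hold there but the conclusion fails.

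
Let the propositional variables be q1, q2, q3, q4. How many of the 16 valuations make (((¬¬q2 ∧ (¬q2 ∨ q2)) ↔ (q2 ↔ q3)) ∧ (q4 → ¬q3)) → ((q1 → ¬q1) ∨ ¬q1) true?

Initial set: {((((¬¬q2 ∧ (¬q2 ∨ q2)) ↔ (q2 ↔ q3)) ∧ (q4 → ¬q3)) → ((q1 → ¬q1) ∨ ¬q1))}.
((((¬¬q2 ∧ (¬q2 ∨ q2)) ↔ (q2 ↔ q3)) ∧ (q4 → ¬q3)) → ((q1 → ¬q1) ∨ ¬q1)): β-rule — branch into ¬(((¬¬q2 ∧ (¬q2 ∨ q2)) ↔ (q2 ↔ q3)) ∧ (q4 → ¬q3))  //  ((q1 → ¬q1) ∨ ¬q1).
  branch 1 (add ¬(((¬¬q2 ∧ (¬q2 ∨ q2)) ↔ (q2 ↔ q3)) ∧ (q4 → ¬q3))):
    ¬(((¬¬q2 ∧ (¬q2 ∨ q2)) ↔ (q2 ↔ q3)) ∧ (q4 → ¬q3)): β-rule — branch into ¬((¬¬q2 ∧ (¬q2 ∨ q2)) ↔ (q2 ↔ q3))  //  ¬(q4 → ¬q3).
      branch 1.1 (add ¬((¬¬q2 ∧ (¬q2 ∨ q2)) ↔ (q2 ↔ q3))):
        ¬((¬¬q2 ∧ (¬q2 ∨ q2)) ↔ (q2 ↔ q3)): β-rule — branch into (¬¬q2 ∧ (¬q2 ∨ q2)), ¬(q2 ↔ q3)  //  ¬(¬¬q2 ∧ (¬q2 ∨ q2)), (q2 ↔ q3).
          branch 1.1.1 (add (¬¬q2 ∧ (¬q2 ∨ q2)), ¬(q2 ↔ q3)):
            (¬¬q2 ∧ (¬q2 ∨ q2)): α-rule — add ¬¬q2, (¬q2 ∨ q2).
            ¬¬q2: drop double negation, giving q2.
            ¬(q2 ↔ q3): β-rule — branch into q2, ¬q3  //  ¬q2, q3.
              branch 1.1.1.1 (add q2, ¬q3):
                (¬q2 ∨ q2): β-rule — branch into ¬q2  //  q2.
                  branch 1.1.1.1.1 (add ¬q2):
                    × closes — contains both q2 and ¬q2.
                  branch 1.1.1.1.2 (add q2):
                    ○ open, literals {q2=true, q3=false}.
              branch 1.1.1.2 (add ¬q2, q3):
                × closes — contains both q2 and ¬q2.
          branch 1.1.2 (add ¬(¬¬q2 ∧ (¬q2 ∨ q2)), (q2 ↔ q3)):
            ¬(¬¬q2 ∧ (¬q2 ∨ q2)): β-rule — branch into ¬¬¬q2  //  ¬(¬q2 ∨ q2).
              branch 1.1.2.1 (add ¬¬¬q2):
                ¬¬¬q2: drop double negation, giving ¬q2.
                (q2 ↔ q3): β-rule — branch into q2, q3  //  ¬q2, ¬q3.
                  branch 1.1.2.1.1 (add q2, q3):
                    × closes — contains both q2 and ¬q2.
                  branch 1.1.2.1.2 (add ¬q2, ¬q3):
                    ○ open, literals {q2=false, q3=false}.
              branch 1.1.2.2 (add ¬(¬q2 ∨ q2)):
                ¬(¬q2 ∨ q2): α-rule — add ¬¬q2, ¬q2.
                × closes — contains both q2 and ¬q2.
      branch 1.2 (add ¬(q4 → ¬q3)):
        ¬(q4 → ¬q3): α-rule — add q4, ¬¬q3.
        ○ open, literals {q3=true, q4=true}.
  branch 2 (add ((q1 → ¬q1) ∨ ¬q1)):
    ((q1 → ¬q1) ∨ ¬q1): β-rule — branch into (q1 → ¬q1)  //  ¬q1.
      branch 2.1 (add (q1 → ¬q1)):
        (q1 → ¬q1): β-rule — branch into ¬q1  //  ¬q1.
          branch 2.1.1 (add ¬q1):
            ○ open, literals {q1=false}.
          branch 2.1.2 (add ¬q1):
            ○ open, literals {q1=false}.
      branch 2.2 (add ¬q1):
        ○ open, literals {q1=false}.
4 branches closed, 6 open.
Each open branch fixes some atoms; the unmentioned ones are free. Counting distinct full assignments: branch {q2=true, q3=false} (q1, q4) contributes 4 new; branch {q2=false, q3=false} (q1, q4) contributes 4 new; branch {q3=true, q4=true} (q1, q2) contributes 4 new; branch {q1=false} (q2, q3, q4) contributes 2 new; branch {q1=false} (q2, q3, q4) contributes 0 new; branch {q1=false} (q2, q3, q4) contributes 0 new. Total: 14.

14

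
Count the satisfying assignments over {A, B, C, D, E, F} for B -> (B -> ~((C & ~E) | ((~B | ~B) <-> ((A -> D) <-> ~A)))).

50

Initial set: {(B -> (B -> ~((C & ~E) | ((~B | ~B) <-> ((A -> D) <-> ~A)))))}.
(B -> (B -> ~((C & ~E) | ((~B | ~B) <-> ((A -> D) <-> ~A))))): β-rule — branch into ~B  //  (B -> ~((C & ~E) | ((~B | ~B) <-> ((A -> D) <-> ~A)))).
  branch 1 (add ~B):
    ○ open, literals {B=false}.
  branch 2 (add (B -> ~((C & ~E) | ((~B | ~B) <-> ((A -> D) <-> ~A))))):
    (B -> ~((C & ~E) | ((~B | ~B) <-> ((A -> D) <-> ~A)))): β-rule — branch into ~B  //  ~((C & ~E) | ((~B | ~B) <-> ((A -> D) <-> ~A))).
      branch 2.1 (add ~B):
        ○ open, literals {B=false}.
      branch 2.2 (add ~((C & ~E) | ((~B | ~B) <-> ((A -> D) <-> ~A)))):
        ~((C & ~E) | ((~B | ~B) <-> ((A -> D) <-> ~A))): α-rule — add ~(C & ~E), ~((~B | ~B) <-> ((A -> D) <-> ~A)).
        ~(C & ~E): β-rule — branch into ~C  //  ~~E.
          branch 2.2.1 (add ~C):
            ~((~B | ~B) <-> ((A -> D) <-> ~A)): β-rule — branch into (~B | ~B), ~((A -> D) <-> ~A)  //  ~(~B | ~B), ((A -> D) <-> ~A).
              branch 2.2.1.1 (add (~B | ~B), ~((A -> D) <-> ~A)):
                (~B | ~B): β-rule — branch into ~B  //  ~B.
                  branch 2.2.1.1.1 (add ~B):
                    ~((A -> D) <-> ~A): β-rule — branch into (A -> D), ~~A  //  ~(A -> D), ~A.
                      branch 2.2.1.1.1.1 (add (A -> D), ~~A):
                        (A -> D): β-rule — branch into ~A  //  D.
                          branch 2.2.1.1.1.1.1 (add ~A):
                            × closes — contains both A and ~A.
                          branch 2.2.1.1.1.1.2 (add D):
                            ○ open, literals {A=true, B=false, C=false, D=true}.
                      branch 2.2.1.1.1.2 (add ~(A -> D), ~A):
                        ~(A -> D): α-rule — add A, ~D.
                        × closes — contains both A and ~A.
                  branch 2.2.1.1.2 (add ~B):
                    ~((A -> D) <-> ~A): β-rule — branch into (A -> D), ~~A  //  ~(A -> D), ~A.
                      branch 2.2.1.1.2.1 (add (A -> D), ~~A):
                        (A -> D): β-rule — branch into ~A  //  D.
                          branch 2.2.1.1.2.1.1 (add ~A):
                            × closes — contains both A and ~A.
                          branch 2.2.1.1.2.1.2 (add D):
                            ○ open, literals {A=true, B=false, C=false, D=true}.
                      branch 2.2.1.1.2.2 (add ~(A -> D), ~A):
                        ~(A -> D): α-rule — add A, ~D.
                        × closes — contains both A and ~A.
              branch 2.2.1.2 (add ~(~B | ~B), ((A -> D) <-> ~A)):
                ~(~B | ~B): α-rule — add ~~B, ~~B.
                ((A -> D) <-> ~A): β-rule — branch into (A -> D), ~A  //  ~(A -> D), ~~A.
                  branch 2.2.1.2.1 (add (A -> D), ~A):
                    (A -> D): β-rule — branch into ~A  //  D.
                      branch 2.2.1.2.1.1 (add ~A):
                        ○ open, literals {A=false, B=true, C=false}.
                      branch 2.2.1.2.1.2 (add D):
                        ○ open, literals {A=false, B=true, C=false, D=true}.
                  branch 2.2.1.2.2 (add ~(A -> D), ~~A):
                    ~(A -> D): α-rule — add A, ~D.
                    ○ open, literals {A=true, B=true, C=false, D=false}.
          branch 2.2.2 (add ~~E):
            ~((~B | ~B) <-> ((A -> D) <-> ~A)): β-rule — branch into (~B | ~B), ~((A -> D) <-> ~A)  //  ~(~B | ~B), ((A -> D) <-> ~A).
              branch 2.2.2.1 (add (~B | ~B), ~((A -> D) <-> ~A)):
                (~B | ~B): β-rule — branch into ~B  //  ~B.
                  branch 2.2.2.1.1 (add ~B):
                    ~((A -> D) <-> ~A): β-rule — branch into (A -> D), ~~A  //  ~(A -> D), ~A.
                      branch 2.2.2.1.1.1 (add (A -> D), ~~A):
                        (A -> D): β-rule — branch into ~A  //  D.
                          branch 2.2.2.1.1.1.1 (add ~A):
                            × closes — contains both A and ~A.
                          branch 2.2.2.1.1.1.2 (add D):
                            ○ open, literals {A=true, B=false, D=true, E=true}.
                      branch 2.2.2.1.1.2 (add ~(A -> D), ~A):
                        ~(A -> D): α-rule — add A, ~D.
                        × closes — contains both A and ~A.
                  branch 2.2.2.1.2 (add ~B):
                    ~((A -> D) <-> ~A): β-rule — branch into (A -> D), ~~A  //  ~(A -> D), ~A.
                      branch 2.2.2.1.2.1 (add (A -> D), ~~A):
                        (A -> D): β-rule — branch into ~A  //  D.
                          branch 2.2.2.1.2.1.1 (add ~A):
                            × closes — contains both A and ~A.
                          branch 2.2.2.1.2.1.2 (add D):
                            ○ open, literals {A=true, B=false, D=true, E=true}.
                      branch 2.2.2.1.2.2 (add ~(A -> D), ~A):
                        ~(A -> D): α-rule — add A, ~D.
                        × closes — contains both A and ~A.
              branch 2.2.2.2 (add ~(~B | ~B), ((A -> D) <-> ~A)):
                ~(~B | ~B): α-rule — add ~~B, ~~B.
                ((A -> D) <-> ~A): β-rule — branch into (A -> D), ~A  //  ~(A -> D), ~~A.
                  branch 2.2.2.2.1 (add (A -> D), ~A):
                    (A -> D): β-rule — branch into ~A  //  D.
                      branch 2.2.2.2.1.1 (add ~A):
                        ○ open, literals {A=false, B=true, E=true}.
                      branch 2.2.2.2.1.2 (add D):
                        ○ open, literals {A=false, B=true, D=true, E=true}.
                  branch 2.2.2.2.2 (add ~(A -> D), ~~A):
                    ~(A -> D): α-rule — add A, ~D.
                    ○ open, literals {A=true, B=true, D=false, E=true}.
8 branches closed, 12 open.
Each open branch fixes some atoms; the unmentioned ones are free. Counting distinct full assignments: branch {B=false} (A, C, D, E, F) contributes 32 new; branch {B=false} (A, C, D, E, F) contributes 0 new; branch {A=true, B=false, C=false, D=true} (E, F) contributes 0 new; branch {A=true, B=false, C=false, D=true} (E, F) contributes 0 new; branch {A=false, B=true, C=false} (D, E, F) contributes 8 new; branch {A=false, B=true, C=false, D=true} (E, F) contributes 0 new; branch {A=true, B=true, C=false, D=false} (E, F) contributes 4 new; branch {A=true, B=false, D=true, E=true} (C, F) contributes 0 new; branch {A=true, B=false, D=true, E=true} (C, F) contributes 0 new; branch {A=false, B=true, E=true} (C, D, F) contributes 4 new; branch {A=false, B=true, D=true, E=true} (C, F) contributes 0 new; branch {A=true, B=true, D=false, E=true} (C, F) contributes 2 new. Total: 50.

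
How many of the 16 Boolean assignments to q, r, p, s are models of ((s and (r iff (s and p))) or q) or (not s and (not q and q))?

10

Initial set: {T (((s and (r iff (s and p))) or q) or (not s and (not q and q)))}.
T (((s and (r iff (s and p))) or q) or (not s and (not q and q))): β-rule — branch into T ((s and (r iff (s and p))) or q)  //  T (not s and (not q and q)).
  branch 1 (add T ((s and (r iff (s and p))) or q)):
    T ((s and (r iff (s and p))) or q): β-rule — branch into T (s and (r iff (s and p)))  //  T q.
      branch 1.1 (add T (s and (r iff (s and p)))):
        T (s and (r iff (s and p))): α-rule — add T s, T (r iff (s and p)).
        T (r iff (s and p)): β-rule — branch into T r, T (s and p)  //  F r, F (s and p).
          branch 1.1.1 (add T r, T (s and p)):
            T (s and p): α-rule — add T s, T p.
            ○ open, literals {p=T, r=T, s=T}.
          branch 1.1.2 (add F r, F (s and p)):
            F (s and p): β-rule — branch into F s  //  F p.
              branch 1.1.2.1 (add F s):
                × closes — contains both s and not s.
              branch 1.1.2.2 (add F p):
                ○ open, literals {p=F, r=F, s=T}.
      branch 1.2 (add T q):
        ○ open, literals {q=T}.
  branch 2 (add T (not s and (not q and q))):
    T (not s and (not q and q)): α-rule — add T not s, T (not q and q).
    T (not q and q): α-rule — add T not q, T q.
    × closes — contains both q and not q.
2 branches closed, 3 open.
Each open branch fixes some atoms; the unmentioned ones are free. Counting distinct full assignments: branch {p=T, r=T, s=T} (q) contributes 2 new; branch {p=F, r=F, s=T} (q) contributes 2 new; branch {q=T} (r, p, s) contributes 6 new. Total: 10.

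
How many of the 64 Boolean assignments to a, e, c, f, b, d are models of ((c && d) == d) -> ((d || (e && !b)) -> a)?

52

Initial set: {T (((c && d) == d) -> ((d || (e && !b)) -> a))}.
T (((c && d) == d) -> ((d || (e && !b)) -> a)): β-rule — branch into F ((c && d) == d)  //  T ((d || (e && !b)) -> a).
  branch 1 (add F ((c && d) == d)):
    F ((c && d) == d): β-rule — branch into T (c && d), F d  //  F (c && d), T d.
      branch 1.1 (add T (c && d), F d):
        T (c && d): α-rule — add T c, T d.
        × closes — contains both d and !d.
      branch 1.2 (add F (c && d), T d):
        F (c && d): β-rule — branch into F c  //  F d.
          branch 1.2.1 (add F c):
            ○ open, literals {c=false, d=true}.
          branch 1.2.2 (add F d):
            × closes — contains both d and !d.
  branch 2 (add T ((d || (e && !b)) -> a)):
    T ((d || (e && !b)) -> a): β-rule — branch into F (d || (e && !b))  //  T a.
      branch 2.1 (add F (d || (e && !b))):
        F (d || (e && !b)): α-rule — add F d, F (e && !b).
        F (e && !b): β-rule — branch into F e  //  F !b.
          branch 2.1.1 (add F e):
            ○ open, literals {d=false, e=false}.
          branch 2.1.2 (add F !b):
            ○ open, literals {b=true, d=false}.
      branch 2.2 (add T a):
        ○ open, literals {a=true}.
2 branches closed, 4 open.
Each open branch fixes some atoms; the unmentioned ones are free. Counting distinct full assignments: branch {c=false, d=true} (a, e, f, b) contributes 16 new; branch {d=false, e=false} (a, c, f, b) contributes 16 new; branch {b=true, d=false} (a, e, c, f) contributes 8 new; branch {a=true} (e, c, f, b, d) contributes 12 new. Total: 52.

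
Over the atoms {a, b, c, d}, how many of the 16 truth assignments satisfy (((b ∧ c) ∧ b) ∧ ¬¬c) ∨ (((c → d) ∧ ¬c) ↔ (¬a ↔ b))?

Initial set: {((((b ∧ c) ∧ b) ∧ ¬¬c) ∨ (((c → d) ∧ ¬c) ↔ (¬a ↔ b)))}.
((((b ∧ c) ∧ b) ∧ ¬¬c) ∨ (((c → d) ∧ ¬c) ↔ (¬a ↔ b))): β-rule — branch into (((b ∧ c) ∧ b) ∧ ¬¬c)  //  (((c → d) ∧ ¬c) ↔ (¬a ↔ b)).
  branch 1 (add (((b ∧ c) ∧ b) ∧ ¬¬c)):
    (((b ∧ c) ∧ b) ∧ ¬¬c): α-rule — add ((b ∧ c) ∧ b), ¬¬c.
    ((b ∧ c) ∧ b): α-rule — add (b ∧ c), b.
    ¬¬c: drop double negation, giving c.
    (b ∧ c): α-rule — add b, c.
    ○ open, literals {b=1, c=1}.
  branch 2 (add (((c → d) ∧ ¬c) ↔ (¬a ↔ b))):
    (((c → d) ∧ ¬c) ↔ (¬a ↔ b)): β-rule — branch into ((c → d) ∧ ¬c), (¬a ↔ b)  //  ¬((c → d) ∧ ¬c), ¬(¬a ↔ b).
      branch 2.1 (add ((c → d) ∧ ¬c), (¬a ↔ b)):
        ((c → d) ∧ ¬c): α-rule — add (c → d), ¬c.
        (¬a ↔ b): β-rule — branch into ¬a, b  //  ¬¬a, ¬b.
          branch 2.1.1 (add ¬a, b):
            (c → d): β-rule — branch into ¬c  //  d.
              branch 2.1.1.1 (add ¬c):
                ○ open, literals {a=0, b=1, c=0}.
              branch 2.1.1.2 (add d):
                ○ open, literals {a=0, b=1, c=0, d=1}.
          branch 2.1.2 (add ¬¬a, ¬b):
            (c → d): β-rule — branch into ¬c  //  d.
              branch 2.1.2.1 (add ¬c):
                ○ open, literals {a=1, b=0, c=0}.
              branch 2.1.2.2 (add d):
                ○ open, literals {a=1, b=0, c=0, d=1}.
      branch 2.2 (add ¬((c → d) ∧ ¬c), ¬(¬a ↔ b)):
        ¬((c → d) ∧ ¬c): β-rule — branch into ¬(c → d)  //  ¬¬c.
          branch 2.2.1 (add ¬(c → d)):
            ¬(c → d): α-rule — add c, ¬d.
            ¬(¬a ↔ b): β-rule — branch into ¬a, ¬b  //  ¬¬a, b.
              branch 2.2.1.1 (add ¬a, ¬b):
                ○ open, literals {a=0, b=0, c=1, d=0}.
              branch 2.2.1.2 (add ¬¬a, b):
                ○ open, literals {a=1, b=1, c=1, d=0}.
          branch 2.2.2 (add ¬¬c):
            ¬(¬a ↔ b): β-rule — branch into ¬a, ¬b  //  ¬¬a, b.
              branch 2.2.2.1 (add ¬a, ¬b):
                ○ open, literals {a=0, b=0, c=1}.
              branch 2.2.2.2 (add ¬¬a, b):
                ○ open, literals {a=1, b=1, c=1}.
0 branches closed, 9 open.
Each open branch fixes some atoms; the unmentioned ones are free. Counting distinct full assignments: branch {b=1, c=1} (a, d) contributes 4 new; branch {a=0, b=1, c=0} (d) contributes 2 new; branch {a=0, b=1, c=0, d=1} (none free) contributes 0 new; branch {a=1, b=0, c=0} (d) contributes 2 new; branch {a=1, b=0, c=0, d=1} (none free) contributes 0 new; branch {a=0, b=0, c=1, d=0} (none free) contributes 1 new; branch {a=1, b=1, c=1, d=0} (none free) contributes 0 new; branch {a=0, b=0, c=1} (d) contributes 1 new; branch {a=1, b=1, c=1} (d) contributes 0 new. Total: 10.

10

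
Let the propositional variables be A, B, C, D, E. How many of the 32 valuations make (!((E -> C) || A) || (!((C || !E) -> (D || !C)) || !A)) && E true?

Initial set: {((!((E -> C) || A) || (!((C || !E) -> (D || !C)) || !A)) && E)}.
((!((E -> C) || A) || (!((C || !E) -> (D || !C)) || !A)) && E): α-rule — add (!((E -> C) || A) || (!((C || !E) -> (D || !C)) || !A)), E.
(!((E -> C) || A) || (!((C || !E) -> (D || !C)) || !A)): β-rule — branch into !((E -> C) || A)  //  (!((C || !E) -> (D || !C)) || !A).
  branch 1 (add !((E -> C) || A)):
    !((E -> C) || A): α-rule — add !(E -> C), !A.
    !(E -> C): α-rule — add E, !C.
    ○ open, literals {A=F, C=F, E=T}.
  branch 2 (add (!((C || !E) -> (D || !C)) || !A)):
    (!((C || !E) -> (D || !C)) || !A): β-rule — branch into !((C || !E) -> (D || !C))  //  !A.
      branch 2.1 (add !((C || !E) -> (D || !C))):
        !((C || !E) -> (D || !C)): α-rule — add (C || !E), !(D || !C).
        !(D || !C): α-rule — add !D, !!C.
        (C || !E): β-rule — branch into C  //  !E.
          branch 2.1.1 (add C):
            ○ open, literals {C=T, D=F, E=T}.
          branch 2.1.2 (add !E):
            × closes — contains both E and !E.
      branch 2.2 (add !A):
        ○ open, literals {A=F, E=T}.
1 branch closed, 3 open.
Each open branch fixes some atoms; the unmentioned ones are free. Counting distinct full assignments: branch {A=F, C=F, E=T} (B, D) contributes 4 new; branch {C=T, D=F, E=T} (A, B) contributes 4 new; branch {A=F, E=T} (B, C, D) contributes 2 new. Total: 10.

10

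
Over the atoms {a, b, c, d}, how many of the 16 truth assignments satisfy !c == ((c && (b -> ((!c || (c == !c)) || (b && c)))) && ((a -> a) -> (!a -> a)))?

Initial set: {T (!c == ((c && (b -> ((!c || (c == !c)) || (b && c)))) && ((a -> a) -> (!a -> a))))}.
T (!c == ((c && (b -> ((!c || (c == !c)) || (b && c)))) && ((a -> a) -> (!a -> a)))): β-rule — branch into T !c, T ((c && (b -> ((!c || (c == !c)) || (b && c)))) && ((a -> a) -> (!a -> a)))  //  F !c, F ((c && (b -> ((!c || (c == !c)) || (b && c)))) && ((a -> a) -> (!a -> a))).
  branch 1 (add T !c, T ((c && (b -> ((!c || (c == !c)) || (b && c)))) && ((a -> a) -> (!a -> a)))):
    T ((c && (b -> ((!c || (c == !c)) || (b && c)))) && ((a -> a) -> (!a -> a))): α-rule — add T (c && (b -> ((!c || (c == !c)) || (b && c)))), T ((a -> a) -> (!a -> a)).
    T (c && (b -> ((!c || (c == !c)) || (b && c)))): α-rule — add T c, T (b -> ((!c || (c == !c)) || (b && c))).
    × closes — contains both c and !c.
  branch 2 (add F !c, F ((c && (b -> ((!c || (c == !c)) || (b && c)))) && ((a -> a) -> (!a -> a)))):
    F ((c && (b -> ((!c || (c == !c)) || (b && c)))) && ((a -> a) -> (!a -> a))): β-rule — branch into F (c && (b -> ((!c || (c == !c)) || (b && c))))  //  F ((a -> a) -> (!a -> a)).
      branch 2.1 (add F (c && (b -> ((!c || (c == !c)) || (b && c))))):
        F (c && (b -> ((!c || (c == !c)) || (b && c)))): β-rule — branch into F c  //  F (b -> ((!c || (c == !c)) || (b && c))).
          branch 2.1.1 (add F c):
            × closes — contains both c and !c.
          branch 2.1.2 (add F (b -> ((!c || (c == !c)) || (b && c)))):
            F (b -> ((!c || (c == !c)) || (b && c))): α-rule — add T b, F ((!c || (c == !c)) || (b && c)).
            F ((!c || (c == !c)) || (b && c)): α-rule — add F (!c || (c == !c)), F (b && c).
            F (!c || (c == !c)): α-rule — add F !c, F (c == !c).
            F (b && c): β-rule — branch into F b  //  F c.
              branch 2.1.2.1 (add F b):
                × closes — contains both b and !b.
              branch 2.1.2.2 (add F c):
                × closes — contains both c and !c.
      branch 2.2 (add F ((a -> a) -> (!a -> a))):
        F ((a -> a) -> (!a -> a)): α-rule — add T (a -> a), F (!a -> a).
        F (!a -> a): α-rule — add T !a, F a.
        T (a -> a): β-rule — branch into F a  //  T a.
          branch 2.2.1 (add F a):
            ○ open, literals {a=0, c=1}.
          branch 2.2.2 (add T a):
            × closes — contains both a and !a.
5 branches closed, 1 open.
Each open branch fixes some atoms; the unmentioned ones are free. Counting distinct full assignments: branch {a=0, c=1} (b, d) contributes 4 new. Total: 4.

4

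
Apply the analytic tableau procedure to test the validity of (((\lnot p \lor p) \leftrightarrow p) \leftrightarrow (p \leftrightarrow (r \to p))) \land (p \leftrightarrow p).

Not valid

Assume the negation and expand:
Initial set: {\lnot ((((\lnot p \lor p) \leftrightarrow p) \leftrightarrow (p \leftrightarrow (r \to p))) \land (p \leftrightarrow p))}.
\lnot ((((\lnot p \lor p) \leftrightarrow p) \leftrightarrow (p \leftrightarrow (r \to p))) \land (p \leftrightarrow p)): β-rule — branch into \lnot (((\lnot p \lor p) \leftrightarrow p) \leftrightarrow (p \leftrightarrow (r \to p)))  //  \lnot (p \leftrightarrow p).
  branch 1 (add \lnot (((\lnot p \lor p) \leftrightarrow p) \leftrightarrow (p \leftrightarrow (r \to p)))):
    \lnot (((\lnot p \lor p) \leftrightarrow p) \leftrightarrow (p \leftrightarrow (r \to p))): β-rule — branch into ((\lnot p \lor p) \leftrightarrow p), \lnot (p \leftrightarrow (r \to p))  //  \lnot ((\lnot p \lor p) \leftrightarrow p), (p \leftrightarrow (r \to p)).
      branch 1.1 (add ((\lnot p \lor p) \leftrightarrow p), \lnot (p \leftrightarrow (r \to p))):
        ((\lnot p \lor p) \leftrightarrow p): β-rule — branch into (\lnot p \lor p), p  //  \lnot (\lnot p \lor p), \lnot p.
          branch 1.1.1 (add (\lnot p \lor p), p):
            \lnot (p \leftrightarrow (r \to p)): β-rule — branch into p, \lnot (r \to p)  //  \lnot p, (r \to p).
              branch 1.1.1.1 (add p, \lnot (r \to p)):
                \lnot (r \to p): α-rule — add r, \lnot p.
                × closes — contains both p and \lnot p.
              branch 1.1.1.2 (add \lnot p, (r \to p)):
                × closes — contains both p and \lnot p.
          branch 1.1.2 (add \lnot (\lnot p \lor p), \lnot p):
            \lnot (\lnot p \lor p): α-rule — add \lnot \lnot p, \lnot p.
            × closes — contains both p and \lnot p.
      branch 1.2 (add \lnot ((\lnot p \lor p) \leftrightarrow p), (p \leftrightarrow (r \to p))):
        \lnot ((\lnot p \lor p) \leftrightarrow p): β-rule — branch into (\lnot p \lor p), \lnot p  //  \lnot (\lnot p \lor p), p.
          branch 1.2.1 (add (\lnot p \lor p), \lnot p):
            (p \leftrightarrow (r \to p)): β-rule — branch into p, (r \to p)  //  \lnot p, \lnot (r \to p).
              branch 1.2.1.1 (add p, (r \to p)):
                × closes — contains both p and \lnot p.
              branch 1.2.1.2 (add \lnot p, \lnot (r \to p)):
                \lnot (r \to p): α-rule — add r, \lnot p.
                (\lnot p \lor p): β-rule — branch into \lnot p  //  p.
                  branch 1.2.1.2.1 (add \lnot p):
                    ○ open, literals {p=0, r=1}.
                  branch 1.2.1.2.2 (add p):
                    × closes — contains both p and \lnot p.
          branch 1.2.2 (add \lnot (\lnot p \lor p), p):
            \lnot (\lnot p \lor p): α-rule — add \lnot \lnot p, \lnot p.
            × closes — contains both p and \lnot p.
  branch 2 (add \lnot (p \leftrightarrow p)):
    \lnot (p \leftrightarrow p): β-rule — branch into p, \lnot p  //  \lnot p, p.
      branch 2.1 (add p, \lnot p):
        × closes — contains both p and \lnot p.
      branch 2.2 (add \lnot p, p):
        × closes — contains both p and \lnot p.
8 branches closed, 1 open.
An open branch gives a countermodel: p=0, r=1 (unmentioned atoms arbitrary); under it the original formula is false.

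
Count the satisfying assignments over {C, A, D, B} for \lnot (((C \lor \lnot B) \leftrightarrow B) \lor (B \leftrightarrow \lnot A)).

Initial set: {T \lnot (((C \lor \lnot B) \leftrightarrow B) \lor (B \leftrightarrow \lnot A))}.
T \lnot (((C \lor \lnot B) \leftrightarrow B) \lor (B \leftrightarrow \lnot A)): α-rule — add F ((C \lor \lnot B) \leftrightarrow B), F (B \leftrightarrow \lnot A).
F ((C \lor \lnot B) \leftrightarrow B): β-rule — branch into T (C \lor \lnot B), F B  //  F (C \lor \lnot B), T B.
  branch 1 (add T (C \lor \lnot B), F B):
    F (B \leftrightarrow \lnot A): β-rule — branch into T B, F \lnot A  //  F B, T \lnot A.
      branch 1.1 (add T B, F \lnot A):
        × closes — contains both B and \lnot B.
      branch 1.2 (add F B, T \lnot A):
        T (C \lor \lnot B): β-rule — branch into T C  //  T \lnot B.
          branch 1.2.1 (add T C):
            ○ open, literals {A=0, B=0, C=1}.
          branch 1.2.2 (add T \lnot B):
            ○ open, literals {A=0, B=0}.
  branch 2 (add F (C \lor \lnot B), T B):
    F (C \lor \lnot B): α-rule — add F C, F \lnot B.
    F (B \leftrightarrow \lnot A): β-rule — branch into T B, F \lnot A  //  F B, T \lnot A.
      branch 2.1 (add T B, F \lnot A):
        ○ open, literals {A=1, B=1, C=0}.
      branch 2.2 (add F B, T \lnot A):
        × closes — contains both B and \lnot B.
2 branches closed, 3 open.
Each open branch fixes some atoms; the unmentioned ones are free. Counting distinct full assignments: branch {A=0, B=0, C=1} (D) contributes 2 new; branch {A=0, B=0} (C, D) contributes 2 new; branch {A=1, B=1, C=0} (D) contributes 2 new. Total: 6.

6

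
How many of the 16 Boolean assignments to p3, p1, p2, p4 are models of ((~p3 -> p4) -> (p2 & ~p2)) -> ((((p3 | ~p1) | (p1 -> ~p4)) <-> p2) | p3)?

Initial set: {(((~p3 -> p4) -> (p2 & ~p2)) -> ((((p3 | ~p1) | (p1 -> ~p4)) <-> p2) | p3))}.
(((~p3 -> p4) -> (p2 & ~p2)) -> ((((p3 | ~p1) | (p1 -> ~p4)) <-> p2) | p3)): β-rule — branch into ~((~p3 -> p4) -> (p2 & ~p2))  //  ((((p3 | ~p1) | (p1 -> ~p4)) <-> p2) | p3).
  branch 1 (add ~((~p3 -> p4) -> (p2 & ~p2))):
    ~((~p3 -> p4) -> (p2 & ~p2)): α-rule — add (~p3 -> p4), ~(p2 & ~p2).
    (~p3 -> p4): β-rule — branch into ~~p3  //  p4.
      branch 1.1 (add ~~p3):
        ~(p2 & ~p2): β-rule — branch into ~p2  //  ~~p2.
          branch 1.1.1 (add ~p2):
            ○ open, literals {p2=F, p3=T}.
          branch 1.1.2 (add ~~p2):
            ○ open, literals {p2=T, p3=T}.
      branch 1.2 (add p4):
        ~(p2 & ~p2): β-rule — branch into ~p2  //  ~~p2.
          branch 1.2.1 (add ~p2):
            ○ open, literals {p2=F, p4=T}.
          branch 1.2.2 (add ~~p2):
            ○ open, literals {p2=T, p4=T}.
  branch 2 (add ((((p3 | ~p1) | (p1 -> ~p4)) <-> p2) | p3)):
    ((((p3 | ~p1) | (p1 -> ~p4)) <-> p2) | p3): β-rule — branch into (((p3 | ~p1) | (p1 -> ~p4)) <-> p2)  //  p3.
      branch 2.1 (add (((p3 | ~p1) | (p1 -> ~p4)) <-> p2)):
        (((p3 | ~p1) | (p1 -> ~p4)) <-> p2): β-rule — branch into ((p3 | ~p1) | (p1 -> ~p4)), p2  //  ~((p3 | ~p1) | (p1 -> ~p4)), ~p2.
          branch 2.1.1 (add ((p3 | ~p1) | (p1 -> ~p4)), p2):
            ((p3 | ~p1) | (p1 -> ~p4)): β-rule — branch into (p3 | ~p1)  //  (p1 -> ~p4).
              branch 2.1.1.1 (add (p3 | ~p1)):
                (p3 | ~p1): β-rule — branch into p3  //  ~p1.
                  branch 2.1.1.1.1 (add p3):
                    ○ open, literals {p2=T, p3=T}.
                  branch 2.1.1.1.2 (add ~p1):
                    ○ open, literals {p1=F, p2=T}.
              branch 2.1.1.2 (add (p1 -> ~p4)):
                (p1 -> ~p4): β-rule — branch into ~p1  //  ~p4.
                  branch 2.1.1.2.1 (add ~p1):
                    ○ open, literals {p1=F, p2=T}.
                  branch 2.1.1.2.2 (add ~p4):
                    ○ open, literals {p2=T, p4=F}.
          branch 2.1.2 (add ~((p3 | ~p1) | (p1 -> ~p4)), ~p2):
            ~((p3 | ~p1) | (p1 -> ~p4)): α-rule — add ~(p3 | ~p1), ~(p1 -> ~p4).
            ~(p3 | ~p1): α-rule — add ~p3, ~~p1.
            ~(p1 -> ~p4): α-rule — add p1, ~~p4.
            ○ open, literals {p1=T, p2=F, p3=F, p4=T}.
      branch 2.2 (add p3):
        ○ open, literals {p3=T}.
0 branches closed, 10 open.
Each open branch fixes some atoms; the unmentioned ones are free. Counting distinct full assignments: branch {p2=F, p3=T} (p1, p4) contributes 4 new; branch {p2=T, p3=T} (p1, p4) contributes 4 new; branch {p2=F, p4=T} (p3, p1) contributes 2 new; branch {p2=T, p4=T} (p3, p1) contributes 2 new; branch {p2=T, p3=T} (p1, p4) contributes 0 new; branch {p1=F, p2=T} (p3, p4) contributes 1 new; branch {p1=F, p2=T} (p3, p4) contributes 0 new; branch {p2=T, p4=F} (p3, p1) contributes 1 new; branch {p1=T, p2=F, p3=F, p4=T} (none free) contributes 0 new; branch {p3=T} (p1, p2, p4) contributes 0 new. Total: 14.

14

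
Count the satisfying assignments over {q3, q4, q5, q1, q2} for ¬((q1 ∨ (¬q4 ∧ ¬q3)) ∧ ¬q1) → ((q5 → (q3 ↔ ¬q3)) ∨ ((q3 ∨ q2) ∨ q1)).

Initial set: {(¬((q1 ∨ (¬q4 ∧ ¬q3)) ∧ ¬q1) → ((q5 → (q3 ↔ ¬q3)) ∨ ((q3 ∨ q2) ∨ q1)))}.
(¬((q1 ∨ (¬q4 ∧ ¬q3)) ∧ ¬q1) → ((q5 → (q3 ↔ ¬q3)) ∨ ((q3 ∨ q2) ∨ q1))): β-rule — branch into ¬¬((q1 ∨ (¬q4 ∧ ¬q3)) ∧ ¬q1)  //  ((q5 → (q3 ↔ ¬q3)) ∨ ((q3 ∨ q2) ∨ q1)).
  branch 1 (add ¬¬((q1 ∨ (¬q4 ∧ ¬q3)) ∧ ¬q1)):
    ¬¬((q1 ∨ (¬q4 ∧ ¬q3)) ∧ ¬q1): α-rule — add (q1 ∨ (¬q4 ∧ ¬q3)), ¬q1.
    (q1 ∨ (¬q4 ∧ ¬q3)): β-rule — branch into q1  //  (¬q4 ∧ ¬q3).
      branch 1.1 (add q1):
        × closes — contains both q1 and ¬q1.
      branch 1.2 (add (¬q4 ∧ ¬q3)):
        (¬q4 ∧ ¬q3): α-rule — add ¬q4, ¬q3.
        ○ open, literals {q1=F, q3=F, q4=F}.
  branch 2 (add ((q5 → (q3 ↔ ¬q3)) ∨ ((q3 ∨ q2) ∨ q1))):
    ((q5 → (q3 ↔ ¬q3)) ∨ ((q3 ∨ q2) ∨ q1)): β-rule — branch into (q5 → (q3 ↔ ¬q3))  //  ((q3 ∨ q2) ∨ q1).
      branch 2.1 (add (q5 → (q3 ↔ ¬q3))):
        (q5 → (q3 ↔ ¬q3)): β-rule — branch into ¬q5  //  (q3 ↔ ¬q3).
          branch 2.1.1 (add ¬q5):
            ○ open, literals {q5=F}.
          branch 2.1.2 (add (q3 ↔ ¬q3)):
            (q3 ↔ ¬q3): β-rule — branch into q3, ¬q3  //  ¬q3, ¬¬q3.
              branch 2.1.2.1 (add q3, ¬q3):
                × closes — contains both q3 and ¬q3.
              branch 2.1.2.2 (add ¬q3, ¬¬q3):
                × closes — contains both q3 and ¬q3.
      branch 2.2 (add ((q3 ∨ q2) ∨ q1)):
        ((q3 ∨ q2) ∨ q1): β-rule — branch into (q3 ∨ q2)  //  q1.
          branch 2.2.1 (add (q3 ∨ q2)):
            (q3 ∨ q2): β-rule — branch into q3  //  q2.
              branch 2.2.1.1 (add q3):
                ○ open, literals {q3=T}.
              branch 2.2.1.2 (add q2):
                ○ open, literals {q2=T}.
          branch 2.2.2 (add q1):
            ○ open, literals {q1=T}.
3 branches closed, 5 open.
Each open branch fixes some atoms; the unmentioned ones are free. Counting distinct full assignments: branch {q1=F, q3=F, q4=F} (q5, q2) contributes 4 new; branch {q5=F} (q3, q4, q1, q2) contributes 14 new; branch {q3=T} (q4, q5, q1, q2) contributes 8 new; branch {q2=T} (q3, q4, q5, q1) contributes 3 new; branch {q1=T} (q3, q4, q5, q2) contributes 2 new. Total: 31.

31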